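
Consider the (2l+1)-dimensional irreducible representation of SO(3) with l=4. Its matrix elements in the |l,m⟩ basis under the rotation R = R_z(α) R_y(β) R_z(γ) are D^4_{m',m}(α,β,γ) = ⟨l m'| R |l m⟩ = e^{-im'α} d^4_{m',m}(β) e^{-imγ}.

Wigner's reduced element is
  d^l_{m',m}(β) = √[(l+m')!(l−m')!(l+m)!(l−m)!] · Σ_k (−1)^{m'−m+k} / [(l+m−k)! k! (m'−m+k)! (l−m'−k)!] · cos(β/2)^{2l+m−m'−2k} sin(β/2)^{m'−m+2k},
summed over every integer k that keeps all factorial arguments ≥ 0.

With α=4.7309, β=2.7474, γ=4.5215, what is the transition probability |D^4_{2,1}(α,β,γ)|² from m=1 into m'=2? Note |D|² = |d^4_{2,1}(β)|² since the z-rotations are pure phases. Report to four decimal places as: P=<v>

First d^4_{2,1}(β=2.7474), then the phase factors e^{-i(2)α} and e^{-i(1)γ}:
With c≡cos(β/2)=0.195823 and s≡sin(β/2)=0.980639, N=[720·2·120·6]^{1/2}=1018.233765
Admissible k: 0..2 (factorial args all ≥0)
  k=0: (−1)^1·1018.2338/(240)·0.1958^7·0.9806^1 = -0.000046
  k=1: (−1)^2·1018.2338/(48)·0.1958^5·0.9806^3 = +0.005760
  k=2: (−1)^3·1018.2338/(72)·0.1958^3·0.9806^5 = -0.096305
d^4_{2,1}(2.7474) = -0.000046 +0.005760 -0.096305 = -0.090591
|D^4_{2,1}|² = |d^4_{2,1}(β)|² = (-0.090591)² = 0.008207 (the z-rotation phases have unit modulus)

P=0.0082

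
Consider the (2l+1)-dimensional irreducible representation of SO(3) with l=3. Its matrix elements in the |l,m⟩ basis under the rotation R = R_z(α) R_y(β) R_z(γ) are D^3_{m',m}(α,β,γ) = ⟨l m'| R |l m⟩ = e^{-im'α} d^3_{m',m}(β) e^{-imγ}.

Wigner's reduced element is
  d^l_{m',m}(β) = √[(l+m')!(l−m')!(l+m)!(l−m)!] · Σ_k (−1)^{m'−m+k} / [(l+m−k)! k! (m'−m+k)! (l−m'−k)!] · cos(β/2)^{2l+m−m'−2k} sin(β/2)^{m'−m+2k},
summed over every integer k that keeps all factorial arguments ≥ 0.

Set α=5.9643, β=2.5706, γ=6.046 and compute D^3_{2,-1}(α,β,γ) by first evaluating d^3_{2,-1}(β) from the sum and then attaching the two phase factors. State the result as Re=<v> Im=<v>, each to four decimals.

First d^3_{2,-1}(β=2.5706), then the phase factors e^{-i(2)α} and e^{-i(-1)γ}:
Half-angle: c=0.281634, s=0.959522. N=√(120·1·2·24)=75.894664
k∈{0,1} keeps every argument non-negative
  k=0: (−1)^3·75.8947/(12)·0.2816^3·0.9595^3 = -0.124810
  k=1: (−1)^4·75.8947/(24)·0.2816^1·0.9595^5 = +0.724368
d^3_{2,-1}(2.5706) = -0.124810 +0.724368 = +0.599558
Attach z-rotation phases: D = e^{-i(2)(5.9643)}·(+0.599558)·e^{-i(-1)(6.046)} = +0.552093+0.233802i

Re=0.5521 Im=0.2338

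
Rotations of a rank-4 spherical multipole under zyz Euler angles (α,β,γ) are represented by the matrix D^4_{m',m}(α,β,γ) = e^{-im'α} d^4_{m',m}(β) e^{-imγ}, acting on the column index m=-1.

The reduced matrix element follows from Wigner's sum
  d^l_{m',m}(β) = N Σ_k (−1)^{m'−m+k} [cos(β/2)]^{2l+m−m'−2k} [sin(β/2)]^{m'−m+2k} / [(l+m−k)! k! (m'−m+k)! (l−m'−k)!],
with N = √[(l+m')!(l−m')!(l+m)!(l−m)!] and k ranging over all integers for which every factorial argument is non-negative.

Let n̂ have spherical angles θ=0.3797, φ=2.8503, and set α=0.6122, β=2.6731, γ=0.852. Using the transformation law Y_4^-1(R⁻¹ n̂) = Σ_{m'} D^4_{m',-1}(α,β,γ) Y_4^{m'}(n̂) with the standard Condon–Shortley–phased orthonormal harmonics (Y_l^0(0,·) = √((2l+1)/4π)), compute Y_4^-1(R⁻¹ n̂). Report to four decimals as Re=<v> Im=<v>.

Re=-0.1057 Im=0.4806

Need the full column D^4_{m',-1} for m'=−4..4 at α=0.6122, β=2.6731, γ=0.852.
cos(β/2)=0.232110, sin(β/2)=0.972690
d^4_{-4,-1}: single k=3 term ⇒ +0.004640;  D = -0.004581-0.000736i
d^4_{-3,-1}: k∈[2..3] ⇒ +0.001174 -0.034371 = -0.033197;  D = +0.029848-0.014529i
d^4_{-2,-1}: k∈[1..3] ⇒ +0.000150 -0.013152 +0.153981 = +0.140979;  D = -0.068281+0.123340i
d^4_{-1,-1}: k∈[0..3] ⇒ +0.000008 -0.002219 +0.077946 -0.456282 = -0.380547;  D = -0.040488-0.378387i
d^4_{0,-1}: k∈[0..3] ⇒ -0.000158 +0.016636 -0.292159 +0.855123 = +0.579443;  D = +0.381551+0.436088i
d^4_{1,-1}: k∈[0..3] ⇒ +0.001479 -0.077946 +0.684423 -0.801298 = -0.193342;  D = -0.187809-0.045920i
d^4_{2,-1}: k∈[0..2] ⇒ -0.008768 +0.230972 -0.811241 = -0.589037;  D = -0.548663+0.214322i
d^4_{3,-1}: k∈[0..1] ⇒ +0.034371 -0.362162 = -0.327791;  D = -0.181333+0.273067i
d^4_{4,-1}: single k=0 term ⇒ -0.081479;  D = +0.002119+0.081452i
Y_4^{m'}(θ=0.3797,φ=2.8503) and Σ D·Y over m':
  (-0.0046-0.0007i)·(+0.0033+0.0077i)  (+0.0298-0.0145i)·(-0.0380-0.0454i)  (-0.0683+0.1233i)·(+0.1933+0.1274i)  (-0.0405-0.3784i)·(-0.4740-0.1421i)  (+0.3816+0.4361i)·(+0.3349+0.0000i)  (-0.1878-0.0459i)·(+0.4740-0.1421i)  (-0.5487+0.2143i)·(+0.1933-0.1274i)  (-0.1813+0.2731i)·(+0.0380-0.0454i)  (+0.0021+0.0815i)·(+0.0033-0.0077i)
Y_4^-1(R⁻¹ n̂) = -0.105715+0.480552i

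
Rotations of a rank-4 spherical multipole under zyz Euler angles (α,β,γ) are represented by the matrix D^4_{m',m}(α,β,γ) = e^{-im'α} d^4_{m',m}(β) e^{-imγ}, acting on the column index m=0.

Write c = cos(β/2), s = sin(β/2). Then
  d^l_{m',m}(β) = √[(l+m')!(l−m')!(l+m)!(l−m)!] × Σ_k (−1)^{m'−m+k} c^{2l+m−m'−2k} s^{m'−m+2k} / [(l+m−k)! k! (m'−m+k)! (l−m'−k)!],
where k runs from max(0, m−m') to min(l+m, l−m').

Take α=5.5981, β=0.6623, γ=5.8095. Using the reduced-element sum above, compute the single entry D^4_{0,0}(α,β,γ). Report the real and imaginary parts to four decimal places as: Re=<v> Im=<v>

Split into d^4_{0,0}(β=0.6623) × two z-phases.
With c≡cos(β/2)=0.945669 and s≡sin(β/2)=0.325131, N=[24·24·24·24]^{1/2}=576.000000
k: max(0,(0)−(0))=0 … min(4+(0),4−(0))=4
  k=0: (−1)^0·576.0000/(576)·0.9457^8·0.3251^0 = +0.639607
  k=1: (−1)^1·576.0000/(36)·0.9457^6·0.3251^2 = -1.209682
  k=2: (−1)^2·576.0000/(16)·0.9457^4·0.3251^4 = +0.321730
  k=3: (−1)^3·576.0000/(36)·0.9457^2·0.3251^6 = -0.016902
  k=4: (−1)^4·576.0000/(576)·0.9457^0·0.3251^8 = +0.000125
d^4_{0,0}(0.6623) = +0.639607 -1.209682 +0.321730 -0.016902 +0.000125 = -0.265122
D = (+1.000000+0.000000i)·(-0.265122)·(+1.000000+0.000000i) = -0.265122+0.000000i

Re=-0.2651 Im=0.0000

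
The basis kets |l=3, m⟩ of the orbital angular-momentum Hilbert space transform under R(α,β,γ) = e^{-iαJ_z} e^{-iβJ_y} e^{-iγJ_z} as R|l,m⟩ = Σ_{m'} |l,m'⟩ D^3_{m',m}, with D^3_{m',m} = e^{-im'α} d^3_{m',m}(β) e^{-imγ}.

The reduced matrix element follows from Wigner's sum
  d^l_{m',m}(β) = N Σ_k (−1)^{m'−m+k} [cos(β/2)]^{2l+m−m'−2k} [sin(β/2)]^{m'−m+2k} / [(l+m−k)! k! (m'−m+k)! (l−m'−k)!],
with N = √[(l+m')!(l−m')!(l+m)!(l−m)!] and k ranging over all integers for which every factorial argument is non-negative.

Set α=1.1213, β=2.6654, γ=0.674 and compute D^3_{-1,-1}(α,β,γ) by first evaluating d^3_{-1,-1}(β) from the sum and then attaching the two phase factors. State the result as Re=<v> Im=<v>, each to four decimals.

Re=-0.0611 Im=0.2676

First d^3_{-1,-1}(β=2.6654), then the phase factors e^{-i(-1)α} and e^{-i(-1)γ}:
c=cos(2.6654/2)=0.235853, s=sin(2.6654/2)=0.971789; N=√[2·24·2·24]=48.000000
k∈{0,1,2} keeps every argument non-negative
  k=0: (−1)^0·48.0000/(48)·0.2359^6·0.9718^0 = +0.000172
  k=1: (−1)^1·48.0000/(6)·0.2359^4·0.9718^2 = -0.023378
  k=2: (−1)^2·48.0000/(8)·0.2359^2·0.9718^4 = +0.297661
d^3_{-1,-1}(2.6654) = +0.000172 -0.023378 +0.297661 = +0.274455
Phases: e^{-i·(-1)·1.1213}=+0.434512+0.900666i, e^{-i·(-1)·0.674}=+0.781331+0.624116i ⇒ D=-0.061100+0.267568i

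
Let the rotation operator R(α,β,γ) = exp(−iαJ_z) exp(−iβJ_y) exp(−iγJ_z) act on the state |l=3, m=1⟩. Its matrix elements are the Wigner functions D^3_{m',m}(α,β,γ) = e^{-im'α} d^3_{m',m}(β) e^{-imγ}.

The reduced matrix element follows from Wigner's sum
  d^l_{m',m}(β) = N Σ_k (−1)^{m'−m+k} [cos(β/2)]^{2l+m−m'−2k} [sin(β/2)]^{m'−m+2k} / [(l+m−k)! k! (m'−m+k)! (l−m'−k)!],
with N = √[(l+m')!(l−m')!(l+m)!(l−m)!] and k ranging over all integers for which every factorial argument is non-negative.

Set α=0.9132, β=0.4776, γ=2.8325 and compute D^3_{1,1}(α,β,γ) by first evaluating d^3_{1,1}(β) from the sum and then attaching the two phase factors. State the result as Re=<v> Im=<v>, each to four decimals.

D^3_{1,1}(0.9132,0.4776,2.8325) = e^{-i·1·0.9132}·d^3_{1,1}(0.4776)·e^{-i·1·2.8325}. Compute d first:
Half-angle: c=0.971623, s=0.236537. N=√(24·2·24·2)=48.000000
k: max(0,(1)−(1))=0 … min(3+(1),3−(1))=2
  k=0: (−1)^0·48.0000/(48)·0.9716^6·0.2365^0 = +0.841367
  k=1: (−1)^1·48.0000/(6)·0.9716^4·0.2365^2 = -0.398913
  k=2: (−1)^2·48.0000/(8)·0.9716^2·0.2365^4 = +0.017731
d^3_{1,1}(0.4776) = +0.841367 -0.398913 +0.017731 = +0.460186
D = (+0.611216-0.791464i)·(+0.460186)·(-0.952610-0.304194i) = -0.378737+0.261398i

Re=-0.3787 Im=0.2614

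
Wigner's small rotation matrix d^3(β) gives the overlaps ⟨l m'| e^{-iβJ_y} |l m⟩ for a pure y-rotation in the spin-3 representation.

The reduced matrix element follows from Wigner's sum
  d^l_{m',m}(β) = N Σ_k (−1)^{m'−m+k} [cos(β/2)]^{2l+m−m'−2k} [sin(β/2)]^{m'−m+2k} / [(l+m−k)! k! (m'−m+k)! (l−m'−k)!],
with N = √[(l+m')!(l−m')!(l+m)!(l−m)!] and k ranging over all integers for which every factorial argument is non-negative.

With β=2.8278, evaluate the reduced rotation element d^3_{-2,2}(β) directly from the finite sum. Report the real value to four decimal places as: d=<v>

d=-0.8123

d^3_{-2,2}(β=2.8278) via Wigner's sum:
c=cos(2.8278/2)=0.156253, s=sin(2.8278/2)=0.987717; N=√[1·120·120·1]=120.000000
k: max(0,(2)−(-2))=4 … min(3+(2),3−(-2))=5
  k=4: (−1)^0·120.0000/(24)·0.1563^2·0.9877^4 = +0.116187
  k=5: (−1)^1·120.0000/(120)·0.1563^0·0.9877^6 = -0.928528
d^3_{-2,2}(2.8278) = +0.116187 -0.928528 = -0.812341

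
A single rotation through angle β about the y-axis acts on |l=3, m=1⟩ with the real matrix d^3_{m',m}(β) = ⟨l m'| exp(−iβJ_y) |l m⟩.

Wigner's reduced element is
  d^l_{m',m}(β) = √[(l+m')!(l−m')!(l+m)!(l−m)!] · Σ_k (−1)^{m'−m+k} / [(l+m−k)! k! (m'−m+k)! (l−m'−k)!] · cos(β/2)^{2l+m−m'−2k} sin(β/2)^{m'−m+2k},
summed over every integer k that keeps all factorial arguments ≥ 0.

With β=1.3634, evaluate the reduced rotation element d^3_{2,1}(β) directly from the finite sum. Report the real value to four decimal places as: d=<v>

d^3_{2,1}(β=1.3634) via Wigner's sum:
With c≡cos(β/2)=0.776503 and s≡sin(β/2)=0.630114, N=[120·1·24·2]^{1/2}=75.894664
k: max(0,(1)−(2))=0 … min(3+(1),3−(2))=1
  k=0: (−1)^1·75.8947/(24)·0.7765^5·0.6301^1 = -0.562515
  k=1: (−1)^2·75.8947/(12)·0.7765^3·0.6301^3 = +0.740826
d^3_{2,1}(1.3634) = -0.562515 +0.740826 = +0.178311

d=0.1783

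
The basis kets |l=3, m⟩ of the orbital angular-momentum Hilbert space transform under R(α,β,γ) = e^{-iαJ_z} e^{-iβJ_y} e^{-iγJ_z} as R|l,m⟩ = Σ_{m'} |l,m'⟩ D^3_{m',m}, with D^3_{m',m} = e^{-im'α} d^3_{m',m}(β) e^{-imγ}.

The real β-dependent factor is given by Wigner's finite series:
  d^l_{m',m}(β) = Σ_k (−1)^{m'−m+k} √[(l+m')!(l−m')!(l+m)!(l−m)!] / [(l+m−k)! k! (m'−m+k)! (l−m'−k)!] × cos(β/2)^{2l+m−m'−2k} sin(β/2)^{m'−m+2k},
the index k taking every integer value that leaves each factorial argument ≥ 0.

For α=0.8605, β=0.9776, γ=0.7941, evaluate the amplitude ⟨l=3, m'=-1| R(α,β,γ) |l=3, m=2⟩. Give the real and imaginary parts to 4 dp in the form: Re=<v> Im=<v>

D^3_{-1,2}(0.8605,0.9776,0.7941) = e^{-i·-1·0.8605}·d^3_{-1,2}(0.9776)·e^{-i·2·0.7941}. Compute d first:
With c≡cos(β/2)=0.882897 and s≡sin(β/2)=0.469567, N=[2·24·120·1]^{1/2}=75.894664
The bounds max(0,m−m')=3 and min(l+m,l−m')=4 give 2 terms
  k=3: (−1)^0·75.8947/(12)·0.8829^3·0.4696^3 = +0.450663
  k=4: (−1)^1·75.8947/(24)·0.8829^1·0.4696^5 = -0.063738
d^3_{-1,2}(0.9776) = +0.450663 -0.063738 = +0.386925
Attach z-rotation phases: D = e^{-i(-1)(0.8605)}·(+0.386925)·e^{-i(2)(0.7941)} = +0.288920-0.257365i

Re=0.2889 Im=-0.2574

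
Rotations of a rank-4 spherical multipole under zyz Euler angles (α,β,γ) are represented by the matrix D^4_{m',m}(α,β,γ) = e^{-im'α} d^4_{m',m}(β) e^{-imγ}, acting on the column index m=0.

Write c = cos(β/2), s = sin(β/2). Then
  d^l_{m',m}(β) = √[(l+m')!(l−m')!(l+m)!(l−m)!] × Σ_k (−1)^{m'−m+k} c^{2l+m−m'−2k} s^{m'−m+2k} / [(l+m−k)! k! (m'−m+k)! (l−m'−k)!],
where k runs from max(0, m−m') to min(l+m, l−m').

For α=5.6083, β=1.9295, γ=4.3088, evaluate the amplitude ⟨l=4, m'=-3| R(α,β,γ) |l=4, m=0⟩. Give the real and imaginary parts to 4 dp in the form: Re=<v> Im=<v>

D^4_{-3,0}(5.6083,1.9295,4.3088) = e^{-i·-3·5.6083}·d^4_{-3,0}(1.9295)·e^{-i·0·4.3088}. Compute d first:
c=cos(1.9295/2)=0.569622, s=sin(1.9295/2)=0.821907; N=√[1·5040·24·24]=1703.830978
k∈{3,4} keeps every argument non-negative
  k=3: (−1)^0·1703.8310/(144)·0.5696^5·0.8219^3 = +0.393973
  k=4: (−1)^1·1703.8310/(144)·0.5696^3·0.8219^5 = -0.820233
d^4_{-3,0}(1.9295) = +0.393973 -0.820233 = -0.426260
Phases: e^{-i·(-3)·5.6083}=-0.438438-0.898762i, e^{-i·(0)·4.3088}=+1.000000+0.000000i ⇒ D=+0.186888+0.383106i

Re=0.1869 Im=0.3831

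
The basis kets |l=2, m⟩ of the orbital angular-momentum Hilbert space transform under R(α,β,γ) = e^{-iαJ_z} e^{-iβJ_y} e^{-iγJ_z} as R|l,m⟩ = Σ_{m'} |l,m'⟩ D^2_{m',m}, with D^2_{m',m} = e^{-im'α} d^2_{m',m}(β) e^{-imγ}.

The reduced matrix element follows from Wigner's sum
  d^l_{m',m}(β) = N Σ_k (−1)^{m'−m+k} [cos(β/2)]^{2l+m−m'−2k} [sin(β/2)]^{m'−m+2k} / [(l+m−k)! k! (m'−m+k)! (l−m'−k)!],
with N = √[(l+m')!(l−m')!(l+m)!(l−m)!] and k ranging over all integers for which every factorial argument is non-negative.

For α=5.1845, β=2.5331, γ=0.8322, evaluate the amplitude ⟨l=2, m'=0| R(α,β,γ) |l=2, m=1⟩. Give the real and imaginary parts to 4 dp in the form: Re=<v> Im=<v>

Re=-0.3867 Im=0.4248

Split into d^2_{0,1}(β=2.5331) × two z-phases.
Half-angle: c=0.299574, s=0.954073. N=√(2·2·6·1)=4.898979
k: max(0,(1)−(0))=1 … min(2+(1),2−(0))=2
  k=1: (−1)^0·4.8990/(2)·0.2996^3·0.9541^1 = +0.062830
  k=2: (−1)^1·4.8990/(2)·0.2996^1·0.9541^3 = -0.637272
d^2_{0,1}(2.5331) = +0.062830 -0.637272 = -0.574442
Phases: e^{-i·(0)·5.1845}=+1.000000+0.000000i, e^{-i·(1)·0.8322}=+0.673251-0.739414i ⇒ D=-0.386743+0.424750i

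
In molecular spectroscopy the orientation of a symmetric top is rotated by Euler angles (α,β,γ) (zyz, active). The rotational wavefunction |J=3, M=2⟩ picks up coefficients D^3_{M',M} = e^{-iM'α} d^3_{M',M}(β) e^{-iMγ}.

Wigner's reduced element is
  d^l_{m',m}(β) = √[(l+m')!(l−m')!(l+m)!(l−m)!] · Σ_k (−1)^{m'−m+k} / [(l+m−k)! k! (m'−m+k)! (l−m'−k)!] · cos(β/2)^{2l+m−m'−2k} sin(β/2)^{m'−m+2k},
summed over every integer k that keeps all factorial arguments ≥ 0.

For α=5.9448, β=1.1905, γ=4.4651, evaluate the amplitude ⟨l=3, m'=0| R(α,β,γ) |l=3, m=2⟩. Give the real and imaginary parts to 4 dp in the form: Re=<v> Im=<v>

Split into d^3_{0,2}(β=1.1905) × two z-phases.
With c≡cos(β/2)=0.828008 and s≡sin(β/2)=0.560716, N=[6·6·120·1]^{1/2}=65.726707
The bounds max(0,m−m')=2 and min(l+m,l−m')=3 give 2 terms
  k=2: (−1)^0·65.7267/(12)·0.8280^4·0.5607^2 = +0.809441
  k=3: (−1)^1·65.7267/(12)·0.8280^2·0.5607^4 = -0.371194
d^3_{0,2}(1.1905) = +0.809441 -0.371194 = +0.438247
D = (+1.000000+0.000000i)·(+0.438247)·(-0.880169-0.474660i) = -0.385731-0.208018i

Re=-0.3857 Im=-0.2080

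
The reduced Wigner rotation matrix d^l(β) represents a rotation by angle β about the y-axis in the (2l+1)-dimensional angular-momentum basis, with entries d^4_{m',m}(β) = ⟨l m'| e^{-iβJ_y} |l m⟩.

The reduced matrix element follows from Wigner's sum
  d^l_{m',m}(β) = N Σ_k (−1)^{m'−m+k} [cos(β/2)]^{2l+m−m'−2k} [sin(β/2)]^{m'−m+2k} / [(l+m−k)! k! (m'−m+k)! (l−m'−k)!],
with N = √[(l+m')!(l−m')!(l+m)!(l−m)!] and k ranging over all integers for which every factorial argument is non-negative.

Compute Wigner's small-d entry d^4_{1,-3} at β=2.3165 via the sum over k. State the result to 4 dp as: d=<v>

d^4_{1,-3}(β=2.3165) via Wigner's sum:
c=cos(2.3165/2)=0.400943, s=sin(2.3165/2)=0.916103; N=√[120·6·1·5040]=1904.940944
The bounds max(0,m−m')=0 and min(l+m,l−m')=1 give 2 terms
  k=0: (−1)^4·1904.9409/(144)·0.4009^4·0.9161^4 = +0.240784
  k=1: (−1)^5·1904.9409/(240)·0.4009^2·0.9161^6 = -0.754226
d^4_{1,-3}(2.3165) = +0.240784 -0.754226 = -0.513442

d=-0.5134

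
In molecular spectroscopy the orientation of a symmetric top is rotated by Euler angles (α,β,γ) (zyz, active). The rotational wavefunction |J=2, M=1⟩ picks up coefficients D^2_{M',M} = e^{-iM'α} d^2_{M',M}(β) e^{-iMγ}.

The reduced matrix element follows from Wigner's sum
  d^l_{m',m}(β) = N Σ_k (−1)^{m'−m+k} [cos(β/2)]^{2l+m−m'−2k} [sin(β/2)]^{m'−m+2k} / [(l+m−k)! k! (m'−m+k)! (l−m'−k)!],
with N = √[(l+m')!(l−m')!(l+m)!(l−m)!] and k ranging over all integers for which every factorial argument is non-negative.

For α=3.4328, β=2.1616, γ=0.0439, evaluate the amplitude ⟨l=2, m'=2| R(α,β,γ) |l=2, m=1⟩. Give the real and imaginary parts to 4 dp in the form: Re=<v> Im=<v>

Re=-0.1490 Im=0.1078

D^2_{2,1}(3.4328,2.1616,0.0439) = e^{-i·2·3.4328}·d^2_{2,1}(2.1616)·e^{-i·1·0.0439}. Compute d first:
Half-angle: c=0.470623, s=0.882335. N=√(24·1·6·1)=12.000000
The bounds max(0,m−m')=0 and min(l+m,l−m')=0 give 1 term
  k=0: (−1)^1·12.0000/(6)·0.4706^3·0.8823^1 = -0.183942
d^2_{2,1}(2.1616) = -0.183942
D = (+0.835137-0.550042i)·(-0.183942)·(+0.999037-0.043886i) = -0.149029+0.107820i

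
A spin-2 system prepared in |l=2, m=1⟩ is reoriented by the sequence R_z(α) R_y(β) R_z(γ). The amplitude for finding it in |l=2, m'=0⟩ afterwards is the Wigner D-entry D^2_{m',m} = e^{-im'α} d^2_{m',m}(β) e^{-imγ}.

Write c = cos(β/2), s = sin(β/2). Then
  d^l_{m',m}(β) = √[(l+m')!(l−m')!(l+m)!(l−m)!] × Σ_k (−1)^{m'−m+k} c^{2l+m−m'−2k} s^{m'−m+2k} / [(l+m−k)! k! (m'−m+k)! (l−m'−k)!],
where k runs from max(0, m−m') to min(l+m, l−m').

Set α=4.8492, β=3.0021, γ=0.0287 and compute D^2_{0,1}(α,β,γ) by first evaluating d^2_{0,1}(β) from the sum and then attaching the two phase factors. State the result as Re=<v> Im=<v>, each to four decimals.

D^2_{0,1}(4.8492,3.0021,0.0287) = e^{-i·0·4.8492}·d^2_{0,1}(3.0021)·e^{-i·1·0.0287}. Compute d first:
With c≡cos(β/2)=0.069690 and s≡sin(β/2)=0.997569, N=[2·2·6·1]^{1/2}=4.898979
Admissible k: 1..2 (factorial args all ≥0)
  k=1: (−1)^0·4.8990/(2)·0.0697^3·0.9976^1 = +0.000827
  k=2: (−1)^1·4.8990/(2)·0.0697^1·0.9976^3 = -0.169462
d^2_{0,1}(3.0021) = +0.000827 -0.169462 = -0.168635
Attach z-rotation phases: D = e^{-i(0)(4.8492)}·(-0.168635)·e^{-i(1)(0.0287)} = -0.168566+0.004839i

Re=-0.1686 Im=0.0048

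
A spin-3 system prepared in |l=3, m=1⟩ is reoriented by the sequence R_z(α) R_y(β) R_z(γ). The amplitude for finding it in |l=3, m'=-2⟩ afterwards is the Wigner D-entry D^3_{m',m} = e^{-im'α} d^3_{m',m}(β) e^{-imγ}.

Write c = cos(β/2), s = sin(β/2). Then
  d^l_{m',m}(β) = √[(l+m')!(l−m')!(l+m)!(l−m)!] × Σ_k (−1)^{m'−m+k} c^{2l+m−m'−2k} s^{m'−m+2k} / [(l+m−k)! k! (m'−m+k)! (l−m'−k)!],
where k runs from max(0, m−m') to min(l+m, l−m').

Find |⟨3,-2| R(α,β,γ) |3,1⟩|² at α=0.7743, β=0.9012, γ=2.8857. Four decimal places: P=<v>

P=0.1132

D^3_{-2,1}(0.7743,0.9012,2.8857) = e^{-i·-2·0.7743}·d^3_{-2,1}(0.9012)·e^{-i·1·2.8857}. Compute d first:
Half-angle: c=0.900186, s=0.435506. N=√(1·120·24·2)=75.894664
k: max(0,(1)−(-2))=3 … min(3+(1),3−(-2))=4
  k=3: (−1)^0·75.8947/(12)·0.9002^3·0.4355^3 = +0.381073
  k=4: (−1)^1·75.8947/(24)·0.9002^1·0.4355^5 = -0.044597
d^3_{-2,1}(0.9012) = +0.381073 -0.044597 = +0.336477
|D^3_{-2,1}|² = |d^3_{-2,1}(β)|² = (+0.336477)² = 0.113216 (the z-rotation phases have unit modulus)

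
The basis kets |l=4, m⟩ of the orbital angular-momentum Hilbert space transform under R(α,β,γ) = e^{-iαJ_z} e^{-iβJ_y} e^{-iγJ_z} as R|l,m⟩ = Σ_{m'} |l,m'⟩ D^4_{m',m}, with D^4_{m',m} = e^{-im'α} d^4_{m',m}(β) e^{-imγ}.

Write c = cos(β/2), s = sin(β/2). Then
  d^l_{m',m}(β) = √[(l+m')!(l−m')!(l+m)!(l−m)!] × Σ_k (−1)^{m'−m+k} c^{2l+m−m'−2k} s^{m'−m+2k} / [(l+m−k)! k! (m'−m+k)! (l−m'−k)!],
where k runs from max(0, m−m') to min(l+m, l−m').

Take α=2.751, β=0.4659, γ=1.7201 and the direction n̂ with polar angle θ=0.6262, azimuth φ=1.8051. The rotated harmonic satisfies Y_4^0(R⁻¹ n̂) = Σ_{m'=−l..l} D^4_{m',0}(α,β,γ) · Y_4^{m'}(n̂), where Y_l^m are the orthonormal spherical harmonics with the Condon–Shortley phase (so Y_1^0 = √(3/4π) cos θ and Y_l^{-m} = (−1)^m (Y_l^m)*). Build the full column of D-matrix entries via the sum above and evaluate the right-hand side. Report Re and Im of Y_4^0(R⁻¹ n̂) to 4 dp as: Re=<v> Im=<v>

Need the full column D^4_{m',0} for m'=−4..4 at α=2.751, β=0.4659, γ=1.7201.
cos(β/2)=0.972990, sin(β/2)=0.230849
d^4_{-4,0}: single k=4 term ⇒ +0.021296;  D = +0.000179-0.021295i
d^4_{-3,0}: k∈[3..4] ⇒ +0.126937 -0.007145 = +0.119792;  D = -0.046541+0.110381i
d^4_{-2,0}: k∈[2..4] ⇒ +0.428969 -0.064392 +0.001359 = +0.365936;  D = +0.259844-0.257663i
d^4_{-1,0}: k∈[1..4] ⇒ +0.852315 -0.287866 +0.016204 -0.000152 = +0.580501;  D = -0.536780+0.221018i
d^4_{0,0}: k∈[0..4] ⇒ +0.803278 -0.723477 +0.091632 -0.002292 +0.000008 = +0.169148;  D = +0.169148+0.000000i
d^4_{1,0}: k∈[0..3] ⇒ -0.852315 +0.287866 -0.016204 +0.000152 = -0.580501;  D = +0.536780+0.221018i
d^4_{2,0}: k∈[0..2] ⇒ +0.428969 -0.064392 +0.001359 = +0.365936;  D = +0.259844+0.257663i
d^4_{3,0}: k∈[0..1] ⇒ -0.126937 +0.007145 = -0.119792;  D = +0.046541+0.110381i
d^4_{4,0}: single k=0 term ⇒ +0.021296;  D = +0.000179+0.021295i
Y_4^{m'}(θ=0.6262,φ=1.8051) and Σ D·Y over m':
  (+0.0002-0.0213i)·(+0.0309-0.0421i)  (-0.0465+0.1104i)·(+0.1320+0.1558i)  (+0.2598-0.2577i)·(-0.3686+0.1866i)  (-0.5368+0.2210i)·(-0.0832-0.3487i)  (+0.1691+0.0000i)·(-0.1703+0.0000i)  (+0.5368+0.2210i)·(+0.0832-0.3487i)  (+0.2598+0.2577i)·(-0.3686-0.1866i)  (+0.0465+0.1104i)·(-0.1320+0.1558i)  (+0.0002+0.0213i)·(+0.0309+0.0421i)
Y_4^0(R⁻¹ n̂) = +0.070812-0.000000i

Re=0.0708 Im=0.0000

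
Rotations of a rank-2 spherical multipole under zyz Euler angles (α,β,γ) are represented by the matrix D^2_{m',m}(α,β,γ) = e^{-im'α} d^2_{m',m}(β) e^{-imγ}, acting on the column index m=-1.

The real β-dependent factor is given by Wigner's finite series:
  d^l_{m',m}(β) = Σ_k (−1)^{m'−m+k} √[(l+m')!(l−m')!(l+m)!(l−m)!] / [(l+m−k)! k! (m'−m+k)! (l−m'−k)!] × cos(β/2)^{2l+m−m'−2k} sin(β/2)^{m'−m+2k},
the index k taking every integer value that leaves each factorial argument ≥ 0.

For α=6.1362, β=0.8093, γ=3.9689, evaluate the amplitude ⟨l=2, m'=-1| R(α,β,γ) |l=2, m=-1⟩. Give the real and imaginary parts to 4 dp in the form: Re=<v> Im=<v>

Re=-0.2496 Im=-0.2020

D^2_{-1,-1}(6.1362,0.8093,3.9689) = e^{-i·-1·6.1362}·d^2_{-1,-1}(0.8093)·e^{-i·-1·3.9689}. Compute d first:
Half-angle: c=0.919240, s=0.393697. N=√(1·6·1·6)=6.000000
k∈{0,1} keeps every argument non-negative
  k=0: (−1)^0·6.0000/(6)·0.9192^4·0.3937^0 = +0.714029
  k=1: (−1)^1·6.0000/(2)·0.9192^2·0.3937^2 = -0.392920
d^2_{-1,-1}(0.8093) = +0.714029 -0.392920 = +0.321110
Attach z-rotation phases: D = e^{-i(-1)(6.1362)}·(+0.321110)·e^{-i(-1)(3.9689)} = -0.249621-0.201992i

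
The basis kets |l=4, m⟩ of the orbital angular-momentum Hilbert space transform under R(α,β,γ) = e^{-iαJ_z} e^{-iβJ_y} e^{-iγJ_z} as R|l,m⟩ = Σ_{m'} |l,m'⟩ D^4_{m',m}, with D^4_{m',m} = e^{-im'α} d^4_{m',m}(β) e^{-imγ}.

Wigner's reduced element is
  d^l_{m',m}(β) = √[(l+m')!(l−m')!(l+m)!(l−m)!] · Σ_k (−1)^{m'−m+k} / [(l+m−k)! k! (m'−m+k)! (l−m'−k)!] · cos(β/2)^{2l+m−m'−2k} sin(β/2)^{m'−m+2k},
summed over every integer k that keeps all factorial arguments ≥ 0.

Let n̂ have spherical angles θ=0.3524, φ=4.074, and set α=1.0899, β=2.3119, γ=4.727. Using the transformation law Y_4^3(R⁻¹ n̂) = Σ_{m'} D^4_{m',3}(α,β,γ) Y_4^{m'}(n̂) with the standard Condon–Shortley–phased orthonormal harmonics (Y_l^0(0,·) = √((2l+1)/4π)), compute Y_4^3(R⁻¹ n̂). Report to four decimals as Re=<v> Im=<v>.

Re=0.0428 Im=0.1032

Need the full column D^4_{m',3} for m'=−4..4 at α=1.0899, β=2.3119, γ=4.727.
cos(β/2)=0.403049, sin(β/2)=0.915178
d^4_{-4,3}: single k=7 term ⇒ +0.612975;  D = -0.565391+0.236795i
d^4_{-3,3}: k∈[6..7] ⇒ +0.668111 -0.492091 = +0.176020;  D = -0.014816+0.175395i
d^4_{-2,3}: k∈[5..6] ⇒ +0.471833 -0.810890 = -0.339057;  D = -0.286333-0.181585i
d^4_{-1,3}: k∈[4..5] ⇒ +0.244892 -0.757567 = -0.512675;  D = -0.443699+0.256839i
d^4_{0,3}: k∈[3..4] ⇒ +0.096465 -0.497356 = -0.400890;  D = +0.017567+0.400505i
d^4_{1,3}: k∈[2..3] ⇒ +0.028499 -0.244892 = -0.216393;  D = +0.196052+0.091595i
d^4_{2,3}: k∈[1..2] ⇒ +0.005917 -0.091515 = -0.085599;  D = +0.067996-0.051996i
d^4_{3,3}: k∈[0..1] ⇒ +0.000696 -0.025134 = -0.024437;  D = -0.004181-0.024077i
d^4_{4,3}: single k=0 term ⇒ -0.004473;  D = -0.004261-0.001360i
Y_4^{m'}(θ=0.3524,φ=4.074) and Σ D·Y over m':
  (-0.5654+0.2368i)·(-0.0052+0.0035i)  (-0.0148+0.1754i)·(+0.0455+0.0163i)  (-0.2863-0.1816i)·(-0.0597-0.1970i)  (-0.4437+0.2568i)·(-0.2891+0.3897i)  (+0.0176+0.4005i)·(+0.3947+0.0000i)  (+0.1961+0.0916i)·(+0.2891+0.3897i)  (+0.0680-0.0520i)·(-0.0597+0.1970i)  (-0.0042-0.0241i)·(-0.0455+0.0163i)  (-0.0043-0.0014i)·(-0.0052-0.0035i)
Y_4^3(R⁻¹ n̂) = +0.042831+0.103150i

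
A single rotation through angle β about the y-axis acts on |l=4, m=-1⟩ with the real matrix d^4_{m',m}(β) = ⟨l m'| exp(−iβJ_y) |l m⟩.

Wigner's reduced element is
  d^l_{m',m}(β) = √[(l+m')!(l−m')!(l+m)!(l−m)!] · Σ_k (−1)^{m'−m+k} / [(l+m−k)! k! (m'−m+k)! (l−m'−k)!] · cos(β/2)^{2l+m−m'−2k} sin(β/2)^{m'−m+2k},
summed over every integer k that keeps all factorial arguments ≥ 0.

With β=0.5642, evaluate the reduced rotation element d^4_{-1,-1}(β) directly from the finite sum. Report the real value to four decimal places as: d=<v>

d^4_{-1,-1}(β=0.5642) via Wigner's sum:
With c≡cos(β/2)=0.960473 and s≡sin(β/2)=0.278373, N=[6·120·6·120]^{1/2}=720.000000
k∈{0,1,2,3} keeps every argument non-negative
  k=0: (−1)^0·720.0000/(720)·0.9605^8·0.2784^0 = +0.724238
  k=1: (−1)^1·720.0000/(48)·0.9605^6·0.2784^2 = -0.912551
  k=2: (−1)^2·720.0000/(24)·0.9605^4·0.2784^4 = +0.153310
  k=3: (−1)^3·720.0000/(72)·0.9605^2·0.2784^6 = -0.004293
d^4_{-1,-1}(0.5642) = +0.724238 -0.912551 +0.153310 -0.004293 = -0.039295

d=-0.0393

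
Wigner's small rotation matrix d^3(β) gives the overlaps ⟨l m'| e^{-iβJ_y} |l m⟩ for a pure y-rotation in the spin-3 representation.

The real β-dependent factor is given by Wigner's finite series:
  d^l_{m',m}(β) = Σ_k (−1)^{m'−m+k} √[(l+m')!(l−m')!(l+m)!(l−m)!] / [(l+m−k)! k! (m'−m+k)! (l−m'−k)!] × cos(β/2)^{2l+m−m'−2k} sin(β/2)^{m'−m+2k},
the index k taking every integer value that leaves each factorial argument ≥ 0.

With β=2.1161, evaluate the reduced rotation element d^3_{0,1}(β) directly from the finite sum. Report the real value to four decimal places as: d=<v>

d=0.1278

d^3_{0,1}(β=2.1161) via Wigner's sum:
Half-angle: c=0.490572, s=0.871401. N=√(6·6·24·2)=41.569219
Admissible k: 1..3 (factorial args all ≥0)
  k=1: (−1)^0·41.5692/(12)·0.4906^5·0.8714^1 = +0.085768
  k=2: (−1)^1·41.5692/(4)·0.4906^3·0.8714^3 = -0.811847
  k=3: (−1)^2·41.5692/(12)·0.4906^1·0.8714^5 = +0.853852
d^3_{0,1}(2.1161) = +0.085768 -0.811847 +0.853852 = +0.127773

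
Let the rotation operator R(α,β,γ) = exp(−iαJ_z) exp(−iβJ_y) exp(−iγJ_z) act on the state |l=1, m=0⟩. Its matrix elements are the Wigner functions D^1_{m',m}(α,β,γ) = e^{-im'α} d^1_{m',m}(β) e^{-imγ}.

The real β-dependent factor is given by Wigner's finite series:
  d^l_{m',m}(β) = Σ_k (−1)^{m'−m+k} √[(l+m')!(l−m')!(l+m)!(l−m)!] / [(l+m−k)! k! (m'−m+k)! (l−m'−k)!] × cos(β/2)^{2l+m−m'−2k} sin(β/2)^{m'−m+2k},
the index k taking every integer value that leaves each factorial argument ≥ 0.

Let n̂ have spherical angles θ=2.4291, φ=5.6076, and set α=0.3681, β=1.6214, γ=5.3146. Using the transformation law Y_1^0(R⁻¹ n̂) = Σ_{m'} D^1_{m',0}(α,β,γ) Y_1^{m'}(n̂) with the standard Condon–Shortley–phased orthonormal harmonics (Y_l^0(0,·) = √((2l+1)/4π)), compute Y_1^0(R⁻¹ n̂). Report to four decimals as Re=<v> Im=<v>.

Need the full column D^1_{m',0} for m'=−1..1 at α=0.3681, β=1.6214, γ=5.3146.
cos(β/2)=0.688991, sin(β/2)=0.724770
d^1_{-1,0}: single k=1 term ⇒ +0.706202;  D = +0.658895+0.254122i
d^1_{0,0}: k∈[0..1] ⇒ +0.474709 -0.525291 = -0.050582;  D = -0.050582+0.000000i
d^1_{1,0}: single k=0 term ⇒ -0.706202;  D = -0.658895+0.254122i
Y_1^{m'}(θ=2.4291,φ=5.6076) and Σ D·Y over m':
  (+0.6589+0.2541i)·(+0.1762+0.1412i)  (-0.0506+0.0000i)·(-0.3697+0.0000i)  (-0.6589+0.2541i)·(-0.1762+0.1412i)
Y_1^0(R⁻¹ n̂) = +0.179172+0.000000i

Re=0.1792 Im=0.0000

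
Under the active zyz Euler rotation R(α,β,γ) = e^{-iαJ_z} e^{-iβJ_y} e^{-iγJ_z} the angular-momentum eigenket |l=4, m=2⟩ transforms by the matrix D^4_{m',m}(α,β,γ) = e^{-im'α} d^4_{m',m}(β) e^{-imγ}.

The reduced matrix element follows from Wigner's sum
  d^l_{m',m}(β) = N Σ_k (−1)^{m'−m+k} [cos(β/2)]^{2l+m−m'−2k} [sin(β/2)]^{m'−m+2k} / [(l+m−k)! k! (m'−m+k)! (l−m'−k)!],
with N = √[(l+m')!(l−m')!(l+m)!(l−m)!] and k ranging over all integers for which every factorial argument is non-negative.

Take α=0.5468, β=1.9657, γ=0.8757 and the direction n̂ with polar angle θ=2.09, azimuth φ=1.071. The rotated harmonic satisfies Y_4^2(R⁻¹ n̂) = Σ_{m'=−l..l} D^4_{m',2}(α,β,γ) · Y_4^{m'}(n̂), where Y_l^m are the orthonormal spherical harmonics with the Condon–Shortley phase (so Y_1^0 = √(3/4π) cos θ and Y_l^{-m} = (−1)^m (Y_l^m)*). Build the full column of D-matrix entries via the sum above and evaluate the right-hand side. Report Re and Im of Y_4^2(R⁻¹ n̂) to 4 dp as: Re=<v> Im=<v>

Need the full column D^4_{m',2} for m'=−4..4 at α=0.5468, β=1.9657, γ=0.8757.
cos(β/2)=0.554653, sin(β/2)=0.832082
d^4_{-4,2}: single k=6 term ⇒ +0.540278;  D = +0.489780+0.228071i
d^4_{-3,2}: k∈[5..6] ⇒ +0.763976 -0.573122 = +0.190854;  D = +0.189680-0.021141i
d^4_{-2,2}: k∈[4..6] ⇒ +0.680521 -1.225236 +0.229788 = -0.314928;  D = -0.249215+0.192540i
d^4_{-1,2}: k∈[3..5] ⇒ +0.427682 -1.443779 +0.649859 = -0.366238;  D = -0.131138+0.341955i
d^4_{0,2}: k∈[2..4] ⇒ +0.191242 -1.147731 +0.968634 = +0.012145;  D = -0.002182-0.011948i
d^4_{1,2}: k∈[1..3] ⇒ +0.057010 -0.641523 +0.962519 = +0.378006;  D = -0.251349-0.282334i
d^4_{2,2}: k∈[0..2] ⇒ +0.008957 -0.241904 +0.680521 = +0.447574;  D = -0.428032-0.130809i
d^4_{3,2}: k∈[0..1] ⇒ -0.050278 +0.339462 = +0.289184;  D = -0.280179+0.071603i
d^4_{4,2}: single k=0 term ⇒ +0.106670;  D = -0.074546+0.076297i
Y_4^{m'}(θ=2.09,φ=1.071) and Σ D·Y over m':
  (+0.4898+0.2281i)·(-0.1045+0.2287i)  (+0.1897-0.0211i)·(+0.4054-0.0290i)  (-0.2492+0.1925i)·(-0.0986-0.1535i)  (-0.1311+0.3420i)·(+0.1247-0.2283i)  (-0.0022-0.0119i)·(-0.2396+0.0000i)  (-0.2513-0.2823i)·(-0.1247-0.2283i)  (-0.4280-0.1308i)·(-0.0986+0.1535i)  (-0.2802+0.0716i)·(-0.4054-0.0290i)  (-0.0745+0.0763i)·(-0.1045-0.2287i)
Y_4^2(R⁻¹ n̂) = +0.259408+0.196822i

Re=0.2594 Im=0.1968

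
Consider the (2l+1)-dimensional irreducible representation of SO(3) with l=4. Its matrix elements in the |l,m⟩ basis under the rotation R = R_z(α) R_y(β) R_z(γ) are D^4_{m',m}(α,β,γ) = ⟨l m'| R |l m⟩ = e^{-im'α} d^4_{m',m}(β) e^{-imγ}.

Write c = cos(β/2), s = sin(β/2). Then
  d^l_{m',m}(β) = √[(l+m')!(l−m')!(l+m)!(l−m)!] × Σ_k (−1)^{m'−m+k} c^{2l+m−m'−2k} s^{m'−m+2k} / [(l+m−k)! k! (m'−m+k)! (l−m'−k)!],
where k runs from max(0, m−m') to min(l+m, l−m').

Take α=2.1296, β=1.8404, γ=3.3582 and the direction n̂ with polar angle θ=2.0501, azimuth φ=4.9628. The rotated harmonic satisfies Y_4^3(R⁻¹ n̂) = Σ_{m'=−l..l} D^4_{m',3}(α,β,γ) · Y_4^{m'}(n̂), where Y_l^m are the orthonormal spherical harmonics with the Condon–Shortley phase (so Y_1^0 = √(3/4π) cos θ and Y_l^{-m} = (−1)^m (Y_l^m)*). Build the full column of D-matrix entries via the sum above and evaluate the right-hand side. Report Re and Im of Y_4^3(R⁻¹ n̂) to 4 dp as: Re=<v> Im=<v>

Need the full column D^4_{m',3} for m'=−4..4 at α=2.1296, β=1.8404, γ=3.3582.
cos(β/2)=0.605661, sin(β/2)=0.795723
d^4_{-4,3}: single k=7 term ⇒ +0.346025;  D = +0.005051-0.345988i
d^4_{-3,3}: k∈[6..7] ⇒ +0.651820 -0.160729 = +0.491091;  D = -0.420147+0.254258i
d^4_{-2,3}: k∈[5..6] ⇒ +0.795579 -0.457748 = +0.337831;  D = +0.301537+0.152332i
d^4_{-1,3}: k∈[4..5] ⇒ +0.713649 -0.739095 = -0.025446;  D = +0.002313+0.025341i
d^4_{0,3}: k∈[3..4] ⇒ +0.485845 -0.838613 = -0.352769;  D = +0.280871-0.213441i
d^4_{1,3}: k∈[2..3] ⇒ +0.248068 -0.713649 = -0.465581;  D = -0.435378-0.164957i
d^4_{2,3}: k∈[1..2] ⇒ +0.089009 -0.460913 = -0.371904;  D = +0.072658+0.364737i
d^4_{3,3}: k∈[0..1] ⇒ +0.018107 -0.218776 = -0.200669;  D = +0.146082-0.137580i
d^4_{4,3}: single k=0 term ⇒ -0.067284;  D = -0.065082-0.017073i
Y_4^{m'}(θ=2.0501,φ=4.9628) and Σ D·Y over m':
  (+0.0051-0.3460i)·(+0.1478-0.2311i)  (-0.4201+0.2543i)·(+0.2752+0.2947i)  (+0.3015+0.1523i)·(-0.1129+0.0618i)  (+0.0023+0.0253i)·(+0.0725+0.2834i)  (+0.2809-0.2134i)·(-0.1901+0.0000i)  (-0.4354-0.1650i)·(-0.0725+0.2834i)  (+0.0727+0.3647i)·(-0.1129-0.0618i)  (+0.1461-0.1376i)·(-0.2752+0.2947i)  (-0.0651-0.0171i)·(+0.1478+0.2311i)
Y_4^3(R⁻¹ n̂) = -0.286325-0.155414i

Re=-0.2863 Im=-0.1554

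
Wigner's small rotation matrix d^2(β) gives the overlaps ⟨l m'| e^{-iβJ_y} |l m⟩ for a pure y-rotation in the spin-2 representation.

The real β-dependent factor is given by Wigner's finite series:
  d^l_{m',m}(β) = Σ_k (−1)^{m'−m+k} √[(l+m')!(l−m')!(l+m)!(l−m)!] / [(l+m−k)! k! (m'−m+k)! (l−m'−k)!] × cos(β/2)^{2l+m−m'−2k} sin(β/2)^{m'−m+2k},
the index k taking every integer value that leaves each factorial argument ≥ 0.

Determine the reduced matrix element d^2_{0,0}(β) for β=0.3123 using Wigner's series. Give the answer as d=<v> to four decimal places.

d=0.8584

d^2_{0,0}(β=0.3123) via Wigner's sum:
With c≡cos(β/2)=0.987833 and s≡sin(β/2)=0.155516, N=[2·2·2·2]^{1/2}=4.000000
Admissible k: 0..2 (factorial args all ≥0)
  k=0: (−1)^0·4.0000/(4)·0.9878^4·0.1555^0 = +0.952214
  k=1: (−1)^1·4.0000/(1)·0.9878^2·0.1555^2 = -0.094401
  k=2: (−1)^2·4.0000/(4)·0.9878^0·0.1555^4 = +0.000585
d^2_{0,0}(0.3123) = +0.952214 -0.094401 +0.000585 = +0.858398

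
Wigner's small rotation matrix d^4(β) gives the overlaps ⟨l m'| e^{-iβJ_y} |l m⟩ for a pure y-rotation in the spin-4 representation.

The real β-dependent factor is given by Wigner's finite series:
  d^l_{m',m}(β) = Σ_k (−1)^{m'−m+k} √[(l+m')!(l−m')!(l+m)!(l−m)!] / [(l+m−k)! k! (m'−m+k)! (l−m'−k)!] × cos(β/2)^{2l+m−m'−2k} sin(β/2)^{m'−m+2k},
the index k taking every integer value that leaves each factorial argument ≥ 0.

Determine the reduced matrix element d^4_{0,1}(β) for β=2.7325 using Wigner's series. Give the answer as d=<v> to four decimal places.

d^4_{0,1}(β=2.7325) via Wigner's sum:
c=cos(2.7325/2)=0.203123, s=sin(2.7325/2)=0.979153; N=√[24·24·120·6]=643.987578
k∈{1,2,3,4} keeps every argument non-negative
  k=1: (−1)^0·643.9876/(144)·0.2031^7·0.9792^1 = +0.000062
  k=2: (−1)^1·643.9876/(24)·0.2031^5·0.9792^3 = -0.008710
  k=3: (−1)^2·643.9876/(24)·0.2031^3·0.9792^5 = +0.202394
  k=4: (−1)^3·643.9876/(144)·0.2031^1·0.9792^7 = -0.783842
d^4_{0,1}(2.7325) = +0.000062 -0.008710 +0.202394 -0.783842 = -0.590096

d=-0.5901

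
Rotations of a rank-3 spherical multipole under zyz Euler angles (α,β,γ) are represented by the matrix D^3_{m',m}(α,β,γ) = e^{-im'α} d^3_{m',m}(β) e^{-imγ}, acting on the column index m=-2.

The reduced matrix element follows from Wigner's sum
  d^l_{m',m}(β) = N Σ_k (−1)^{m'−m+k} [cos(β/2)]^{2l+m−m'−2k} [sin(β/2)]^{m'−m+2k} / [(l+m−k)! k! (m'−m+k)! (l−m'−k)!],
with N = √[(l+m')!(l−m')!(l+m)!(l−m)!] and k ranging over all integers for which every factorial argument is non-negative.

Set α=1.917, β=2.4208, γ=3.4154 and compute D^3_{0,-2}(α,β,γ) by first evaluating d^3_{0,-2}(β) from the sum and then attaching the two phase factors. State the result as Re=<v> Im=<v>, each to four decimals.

Re=-0.3826 Im=-0.2333

Split into d^3_{0,-2}(β=2.4208) × two z-phases.
With c≡cos(β/2)=0.352645 and s≡sin(β/2)=0.935757, N=[6·6·1·120]^{1/2}=65.726707
k: max(0,(-2)−(0))=0 … min(3+(-2),3−(0))=1
  k=0: (−1)^2·65.7267/(12)·0.3526^4·0.9358^2 = +0.074172
  k=1: (−1)^3·65.7267/(12)·0.3526^2·0.9358^4 = -0.522263
d^3_{0,-2}(2.4208) = +0.074172 -0.522263 = -0.448091
Attach z-rotation phases: D = e^{-i(0)(1.917)}·(-0.448091)·e^{-i(-2)(3.4154)} = -0.382566-0.233300i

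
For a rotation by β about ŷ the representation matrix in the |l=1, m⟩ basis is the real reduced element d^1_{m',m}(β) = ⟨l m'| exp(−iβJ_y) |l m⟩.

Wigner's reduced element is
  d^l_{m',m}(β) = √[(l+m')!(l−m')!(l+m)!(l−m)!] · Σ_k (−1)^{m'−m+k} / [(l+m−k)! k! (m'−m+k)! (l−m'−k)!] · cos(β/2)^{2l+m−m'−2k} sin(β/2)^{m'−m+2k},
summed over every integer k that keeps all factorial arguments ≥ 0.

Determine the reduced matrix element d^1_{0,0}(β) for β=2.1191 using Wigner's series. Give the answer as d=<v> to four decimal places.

d^1_{0,0}(β=2.1191) via Wigner's sum:
c=cos(2.1191/2)=0.489265, s=sin(2.1191/2)=0.872135; N=√[1·1·1·1]=1.000000
k: max(0,(0)−(0))=0 … min(1+(0),1−(0))=1
  k=0: (−1)^0·1.0000/(1)·0.4893^2·0.8721^0 = +0.239380
  k=1: (−1)^1·1.0000/(1)·0.4893^0·0.8721^2 = -0.760620
d^1_{0,0}(2.1191) = +0.239380 -0.760620 = -0.521240

d=-0.5212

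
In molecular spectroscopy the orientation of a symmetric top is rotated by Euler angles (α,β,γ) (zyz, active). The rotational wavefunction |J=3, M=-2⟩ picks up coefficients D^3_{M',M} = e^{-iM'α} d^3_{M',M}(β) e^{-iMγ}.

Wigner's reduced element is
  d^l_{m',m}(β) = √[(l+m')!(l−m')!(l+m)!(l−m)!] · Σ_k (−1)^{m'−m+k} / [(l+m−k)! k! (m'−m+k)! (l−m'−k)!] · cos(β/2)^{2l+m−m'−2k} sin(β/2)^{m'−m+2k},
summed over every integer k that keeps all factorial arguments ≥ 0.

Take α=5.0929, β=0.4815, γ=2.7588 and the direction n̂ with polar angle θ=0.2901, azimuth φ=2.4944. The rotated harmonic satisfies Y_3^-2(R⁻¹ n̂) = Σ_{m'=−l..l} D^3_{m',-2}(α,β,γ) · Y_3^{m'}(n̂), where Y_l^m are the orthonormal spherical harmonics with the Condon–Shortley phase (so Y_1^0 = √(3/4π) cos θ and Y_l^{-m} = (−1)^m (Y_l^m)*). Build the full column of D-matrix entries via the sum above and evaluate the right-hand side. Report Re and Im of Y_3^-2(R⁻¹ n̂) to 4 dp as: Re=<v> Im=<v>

Need the full column D^3_{m',-2} for m'=−3..3 at α=5.0929, β=0.4815, γ=2.7588.
cos(β/2)=0.971159, sin(β/2)=0.238431
d^3_{-3,-2}: single k=1 term ⇒ +0.504535;  D = -0.185242+0.469298i
d^3_{-2,-2}: k∈[0..1] ⇒ +0.838964 -0.252847 = +0.586117;  D = -0.586111+0.002675i
d^3_{-1,-2}: k∈[0..1] ⇒ -0.651352 +0.078522 = -0.572830;  D = +0.215171+0.530882i
d^3_{0,-2}: k∈[0..1] ⇒ +0.276980 -0.016695 = +0.260285;  D = +0.187659-0.180367i
d^3_{1,-2}: k∈[0..1] ⇒ -0.078522 +0.002366 = -0.076155;  D = -0.069390-0.031380i
d^3_{2,-2}: k∈[0..1] ⇒ +0.015241 -0.000184 = +0.015057;  D = -0.000665+0.015042i
d^3_{3,-2}: single k=0 term ⇒ -0.001833;  D = +0.001730-0.000605i
Y_3^{m'}(θ=0.2901,φ=2.4944) and Σ D·Y over m':
  (-0.1852+0.4693i)·(+0.0035-0.0091i)  (-0.5861+0.0027i)·(+0.0219+0.0771i)  (+0.2152+0.5309i)·(-0.2648-0.2002i)  (+0.1877-0.1804i)·(+0.5689+0.0000i)  (-0.0694-0.0314i)·(+0.2648-0.2002i)  (-0.0007+0.0150i)·(+0.0219-0.0771i)  (+0.0017-0.0006i)·(-0.0035-0.0091i)
Y_3^-2(R⁻¹ n̂) = +0.123098-0.322098i

Re=0.1231 Im=-0.3221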